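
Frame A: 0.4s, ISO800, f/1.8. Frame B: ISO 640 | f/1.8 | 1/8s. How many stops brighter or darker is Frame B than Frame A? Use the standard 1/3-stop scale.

2 stops darker

Aperture: unchanged.
Shutter speed: 0.4 → 0.3 → 1/4 → 1/5 → 1/6 → 1/8 — 1 2/3 stops faster (darker).
ISO: 800 → 640 — 1/3 stop lower (darker).
Net: −1 2/3 −1/3 = −2 stops.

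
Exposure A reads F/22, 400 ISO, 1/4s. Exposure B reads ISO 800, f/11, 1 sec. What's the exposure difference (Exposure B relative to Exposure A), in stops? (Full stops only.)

5 stops brighter

Aperture: f/22 → f/16 → f/11 — 2 stops larger aperture (brighter).
Shutter speed: 1/4 → 1/2 → 1 — 2 stops slower (brighter).
ISO: 400 → 800 — 1 stop raised (brighter).
Net: +2 +2 +1 = +5 stops.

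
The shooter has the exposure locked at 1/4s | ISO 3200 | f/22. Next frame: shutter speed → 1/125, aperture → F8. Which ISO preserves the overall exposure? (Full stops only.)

ISO 12800

Shutter speed: 1/4 → 1/8 → 1/15 → 1/30 → 1/60 → 1/125 — 5 stops shorter (darker).
Aperture: f/22 → f/16 → f/11 → f/8 — 3 stops wider (brighter).
Net change so far: 2 stops darker. Offset with the ISO: 3200 → 6400 → 12800.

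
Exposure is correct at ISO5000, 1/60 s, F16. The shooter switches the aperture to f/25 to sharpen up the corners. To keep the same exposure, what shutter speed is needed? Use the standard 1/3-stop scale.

1/25s

Aperture: f/16 → f/18 → f/20 → f/22 → f/25 — 1 1/3 stops stopped down (darker).
Need 1 1/3 stops brighter from the shutter speed: 1/60 → 1/50 → 1/40 → 1/30 → 1/25.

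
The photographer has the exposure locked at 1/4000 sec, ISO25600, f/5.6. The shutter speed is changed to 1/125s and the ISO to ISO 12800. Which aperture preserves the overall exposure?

f/22

Shutter speed: 1/4000 → 1/2000 → 1/1000 → 1/500 → 1/250 → 1/125 — 5 stops slower (brighter).
ISO: 25600 → 12800 — 1 stop lower (darker).
Net change so far: 4 stops brighter. Offset with the aperture: f/5.6 → f/8 → f/11 → f/16 → f/22.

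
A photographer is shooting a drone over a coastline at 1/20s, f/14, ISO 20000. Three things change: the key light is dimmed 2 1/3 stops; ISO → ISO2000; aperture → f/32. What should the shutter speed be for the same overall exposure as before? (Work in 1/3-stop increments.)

Scene light: 2 1/3 stops darker.
ISO: 20000 → 16000 → 12800 → 10000 → 8000 → 6400 → 5000 → 4000 → 3200 → 2500 → 2000 — 3 1/3 stops lower (darker).
Aperture: f/14 → f/16 → f/18 → f/20 → f/22 → f/25 → f/29 → f/32 — 2 1/3 stops stopped down (darker).
Net so far: 8 stops darker. Shutter speed: 1/20 → 1/15 → 1/13 → 1/10 → 1/8 → 1/6 → 1/5 → 1/4 → 0.3 → 0.4 → 0.5 → 0.6 → 0.8 → 1 → 1.3 → 1.6 → 2 → 2.5 → 3.2 → 4 → 5 → 6 → 8 → 10 → 13.

13 s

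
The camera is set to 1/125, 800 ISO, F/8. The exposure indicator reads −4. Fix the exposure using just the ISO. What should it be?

Underexposed by 4 stops → need 4 stops brighter.
ISO: 800 → 1600 → 3200 → 6400 → 12800.

ISO 12800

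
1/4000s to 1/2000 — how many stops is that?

1 stop

1/4000 → 1/2000 — count the steps: 1 stop.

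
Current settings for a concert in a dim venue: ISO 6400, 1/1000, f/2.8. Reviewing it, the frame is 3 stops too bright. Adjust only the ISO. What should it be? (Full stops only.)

ISO 800

Overexposed by 3 stops → need 3 stops darker.
ISO: 6400 → 3200 → 1600 → 800.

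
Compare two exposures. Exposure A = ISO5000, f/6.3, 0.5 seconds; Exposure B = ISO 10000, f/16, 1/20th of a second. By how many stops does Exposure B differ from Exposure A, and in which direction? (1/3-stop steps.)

5 stops darker

Aperture: f/6.3 → f/7.1 → f/8 → f/9 → f/10 → f/11 → f/13 → f/14 → f/16 — 2 2/3 stops smaller aperture (darker).
Shutter speed: 0.5 → 0.4 → 0.3 → 1/4 → 1/5 → 1/6 → 1/8 → 1/10 → 1/13 → 1/15 → 1/20 — 3 1/3 stops shorter (darker).
ISO: 5000 → 6400 → 8000 → 10000 — 1 stop higher (brighter).
Net: −2 2/3 −3 1/3 +1 = −5 stops.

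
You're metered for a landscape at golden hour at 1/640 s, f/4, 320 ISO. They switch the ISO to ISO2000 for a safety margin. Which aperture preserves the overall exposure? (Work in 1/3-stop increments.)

ISO: 320 → 400 → 500 → 640 → 800 → 1000 → 1250 → 1600 → 2000 — 2 2/3 stops higher (brighter).
Need 2 2/3 stops darker from the aperture: f/4 → f/4.5 → f/5 → f/5.6 → f/6.3 → f/7.1 → f/8 → f/9 → f/10.

f/10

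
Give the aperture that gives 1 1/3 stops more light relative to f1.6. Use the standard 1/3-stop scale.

Aperture: f/1.6 → f/1.4 → f/1.2 → f/1.1 → f/1.0 — 1 1/3 stops larger aperture (brighter).

f/1.0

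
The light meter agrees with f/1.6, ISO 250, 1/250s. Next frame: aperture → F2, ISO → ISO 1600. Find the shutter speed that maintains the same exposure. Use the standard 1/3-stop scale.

Aperture: f/1.6 → f/1.8 → f/2 — 2/3 stop stopped down (darker).
ISO: 250 → 320 → 400 → 500 → 640 → 800 → 1000 → 1250 → 1600 — 2 2/3 stops higher (brighter).
Net change so far: 2 stops brighter. Offset with the shutter speed: 1/250 → 1/320 → 1/400 → 1/500 → 1/640 → 1/800 → 1/1000.

1/1000s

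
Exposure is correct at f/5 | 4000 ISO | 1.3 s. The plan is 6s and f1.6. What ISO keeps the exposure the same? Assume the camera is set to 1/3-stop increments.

Shutter speed: 1.3 → 1.6 → 2 → 2.5 → 3.2 → 4 → 5 → 6 — 2 1/3 stops longer (brighter).
Aperture: f/5 → f/4.5 → f/4 → f/3.5 → f/3.2 → f/2.8 → f/2.5 → f/2.2 → f/2 → f/1.8 → f/1.6 — 3 1/3 stops wider (brighter).
Net change so far: 5 2/3 stops brighter. Offset with the ISO: 4000 → 3200 → 2500 → 2000 → 1600 → 1250 → 1000 → 800 → 640 → 500 → 400 → 320 → 250 → 200 → 160 → 125 → 100 → 80.

ISO 80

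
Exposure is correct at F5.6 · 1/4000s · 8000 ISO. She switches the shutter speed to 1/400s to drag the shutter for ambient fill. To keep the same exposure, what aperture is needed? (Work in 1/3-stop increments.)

f/18

Shutter speed: 1/4000 → 1/3200 → 1/2500 → 1/2000 → 1/1600 → 1/1250 → 1/1000 → 1/800 → 1/640 → 1/500 → 1/400 — 3 1/3 stops longer (brighter).
Need 3 1/3 stops darker from the aperture: f/5.6 → f/6.3 → f/7.1 → f/8 → f/9 → f/10 → f/11 → f/13 → f/14 → f/16 → f/18.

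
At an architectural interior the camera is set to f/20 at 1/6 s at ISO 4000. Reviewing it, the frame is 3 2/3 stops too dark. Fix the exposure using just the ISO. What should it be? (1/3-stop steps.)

Underexposed by 3 2/3 stops → need 3 2/3 stops brighter.
ISO: 4000 → 5000 → 6400 → 8000 → 10000 → 12800 → 16000 → 20000 → 25600 → 32000 → 40000 → 51200.

ISO 51200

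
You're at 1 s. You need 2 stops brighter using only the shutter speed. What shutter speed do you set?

Shutter speed: 1 → 2 → 4 — 2 stops longer (brighter).

4 s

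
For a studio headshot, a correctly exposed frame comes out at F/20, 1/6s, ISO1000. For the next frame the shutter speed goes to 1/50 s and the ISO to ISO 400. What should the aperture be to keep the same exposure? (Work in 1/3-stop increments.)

Shutter speed: 1/6 → 1/8 → 1/10 → 1/13 → 1/15 → 1/20 → 1/25 → 1/30 → 1/40 → 1/50 — 3 stops faster (darker).
ISO: 1000 → 800 → 640 → 500 → 400 — 1 1/3 stops lower (darker).
Net change so far: 4 1/3 stops darker. Offset with the aperture: f/20 → f/18 → f/16 → f/14 → f/13 → f/11 → f/10 → f/9 → f/8 → f/7.1 → f/6.3 → f/5.6 → f/5 → f/4.5.

f/4.5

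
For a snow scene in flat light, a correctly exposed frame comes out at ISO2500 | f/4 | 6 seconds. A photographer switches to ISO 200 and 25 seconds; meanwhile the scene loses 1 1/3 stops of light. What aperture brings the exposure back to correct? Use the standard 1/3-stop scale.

f/1.4

Scene light: 1 1/3 stops darker.
ISO: 2500 → 2000 → 1600 → 1250 → 1000 → 800 → 640 → 500 → 400 → 320 → 250 → 200 — 3 2/3 stops lower (darker).
Shutter speed: 6 → 8 → 10 → 13 → 15 → 20 → 25 — 2 stops longer (brighter).
Net so far: 3 stops darker. Aperture: f/4 → f/3.5 → f/3.2 → f/2.8 → f/2.5 → f/2.2 → f/2 → f/1.8 → f/1.6 → f/1.4.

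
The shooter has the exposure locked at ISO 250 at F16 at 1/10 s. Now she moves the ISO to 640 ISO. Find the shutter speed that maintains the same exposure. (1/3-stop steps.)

ISO: 250 → 320 → 400 → 500 → 640 — 1 1/3 stops higher (brighter).
Need 1 1/3 stops darker from the shutter speed: 1/10 → 1/13 → 1/15 → 1/20 → 1/25.

1/25s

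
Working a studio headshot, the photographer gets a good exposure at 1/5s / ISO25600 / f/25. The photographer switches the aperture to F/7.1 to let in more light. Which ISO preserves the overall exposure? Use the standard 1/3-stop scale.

Aperture: f/25 → f/22 → f/20 → f/18 → f/16 → f/14 → f/13 → f/11 → f/10 → f/9 → f/8 → f/7.1 — 3 2/3 stops wider (brighter).
Need 3 2/3 stops darker from the ISO: 25600 → 20000 → 16000 → 12800 → 10000 → 8000 → 6400 → 5000 → 4000 → 3200 → 2500 → 2000.

ISO 2000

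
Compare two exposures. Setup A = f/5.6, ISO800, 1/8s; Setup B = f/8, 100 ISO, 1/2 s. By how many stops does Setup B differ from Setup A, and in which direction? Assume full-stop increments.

Aperture: f/5.6 → f/8 — 1 stop smaller aperture (darker).
Shutter speed: 1/8 → 1/4 → 1/2 — 2 stops longer (brighter).
ISO: 800 → 400 → 200 → 100 — 3 stops lower (darker).
Net: −1 +2 −3 = −2 stops.

2 stops darker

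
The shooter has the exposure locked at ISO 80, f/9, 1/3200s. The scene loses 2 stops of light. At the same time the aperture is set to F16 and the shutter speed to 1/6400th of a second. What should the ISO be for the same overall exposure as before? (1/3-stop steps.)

Scene light: 2 stops darker.
Aperture: f/9 → f/10 → f/11 → f/13 → f/14 → f/16 — 1 2/3 stops narrower (darker).
Shutter speed: 1/3200 → 1/4000 → 1/5000 → 1/6400 — 1 stop faster (darker).
Net so far: 4 2/3 stops darker. ISO: 80 → 100 → 125 → 160 → 200 → 250 → 320 → 400 → 500 → 640 → 800 → 1000 → 1250 → 1600 → 2000.

ISO 2000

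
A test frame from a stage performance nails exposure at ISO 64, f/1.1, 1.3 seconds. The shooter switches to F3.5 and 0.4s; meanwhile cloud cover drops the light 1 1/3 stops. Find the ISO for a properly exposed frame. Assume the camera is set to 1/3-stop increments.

Scene light: 1 1/3 stops darker.
Aperture: f/1.1 → f/1.2 → f/1.4 → f/1.6 → f/1.8 → f/2 → f/2.2 → f/2.5 → f/2.8 → f/3.2 → f/3.5 — 3 1/3 stops stopped down (darker).
Shutter speed: 1.3 → 1 → 0.8 → 0.6 → 0.5 → 0.4 — 1 2/3 stops shorter (darker).
Net so far: 6 1/3 stops darker. ISO: 64 → 80 → 100 → 125 → 160 → 200 → 250 → 320 → 400 → 500 → 640 → 800 → 1000 → 1250 → 1600 → 2000 → 2500 → 3200 → 4000 → 5000.

ISO 5000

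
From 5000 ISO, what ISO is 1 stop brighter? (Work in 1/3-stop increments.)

ISO 10000

ISO: 5000 → 6400 → 8000 → 10000 — 1 stop raised (brighter).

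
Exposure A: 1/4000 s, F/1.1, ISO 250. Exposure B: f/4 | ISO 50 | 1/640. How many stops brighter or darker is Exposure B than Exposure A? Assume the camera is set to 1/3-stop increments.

Aperture: f/1.1 → f/1.2 → f/1.4 → f/1.6 → f/1.8 → f/2 → f/2.2 → f/2.5 → f/2.8 → f/3.2 → f/3.5 → f/4 — 3 2/3 stops narrower (darker).
Shutter speed: 1/4000 → 1/3200 → 1/2500 → 1/2000 → 1/1600 → 1/1250 → 1/1000 → 1/800 → 1/640 — 2 2/3 stops slower (brighter).
ISO: 250 → 200 → 160 → 125 → 100 → 80 → 64 → 50 — 2 1/3 stops dropped (darker).
Net: −3 2/3 +2 2/3 −2 1/3 = −3 1/3 stops.

3 1/3 stops darker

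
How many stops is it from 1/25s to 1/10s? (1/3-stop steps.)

1 1/3 stops

1/25 → 1/20 → 1/15 → 1/13 → 1/10 — count the steps: 4 third-stops = 1 1/3 stops.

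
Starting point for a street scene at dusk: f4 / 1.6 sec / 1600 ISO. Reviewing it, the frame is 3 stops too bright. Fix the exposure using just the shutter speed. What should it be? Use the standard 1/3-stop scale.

1/5s

Overexposed by 3 stops → need 3 stops darker.
Shutter speed: 1.6 → 1.3 → 1 → 0.8 → 0.6 → 0.5 → 0.4 → 0.3 → 1/4 → 1/5.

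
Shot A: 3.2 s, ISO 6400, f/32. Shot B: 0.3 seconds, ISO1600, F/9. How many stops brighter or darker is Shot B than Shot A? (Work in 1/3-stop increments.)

1 2/3 stops darker

Aperture: f/32 → f/29 → f/25 → f/22 → f/20 → f/18 → f/16 → f/14 → f/13 → f/11 → f/10 → f/9 — 3 2/3 stops opened up (brighter).
Shutter speed: 3.2 → 2.5 → 2 → 1.6 → 1.3 → 1 → 0.8 → 0.6 → 0.5 → 0.4 → 0.3 — 3 1/3 stops faster (darker).
ISO: 6400 → 5000 → 4000 → 3200 → 2500 → 2000 → 1600 — 2 stops dropped (darker).
Net: +3 2/3 −3 1/3 −2 = −1 2/3 stops.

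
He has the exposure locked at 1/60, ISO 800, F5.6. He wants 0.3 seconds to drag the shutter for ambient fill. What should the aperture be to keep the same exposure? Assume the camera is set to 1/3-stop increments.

f/25

Shutter speed: 1/60 → 1/50 → 1/40 → 1/30 → 1/25 → 1/20 → 1/15 → 1/13 → 1/10 → 1/8 → 1/6 → 1/5 → 1/4 → 0.3 — 4 1/3 stops slower (brighter).
Need 4 1/3 stops darker from the aperture: f/5.6 → f/6.3 → f/7.1 → f/8 → f/9 → f/10 → f/11 → f/13 → f/14 → f/16 → f/18 → f/20 → f/22 → f/25.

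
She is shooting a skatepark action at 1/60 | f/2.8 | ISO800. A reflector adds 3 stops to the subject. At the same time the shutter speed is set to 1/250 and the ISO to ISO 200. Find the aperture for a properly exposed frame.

f/2

Scene light: 3 stops brighter.
Shutter speed: 1/60 → 1/125 → 1/250 — 2 stops shorter (darker).
ISO: 800 → 400 → 200 — 2 stops dropped (darker).
Net so far: 1 stop darker. Aperture: f/2.8 → f/2.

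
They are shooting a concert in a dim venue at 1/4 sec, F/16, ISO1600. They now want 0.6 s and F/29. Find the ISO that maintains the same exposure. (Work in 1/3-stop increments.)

ISO 2000

Shutter speed: 1/4 → 0.3 → 0.4 → 0.5 → 0.6 — 1 1/3 stops slower (brighter).
Aperture: f/16 → f/18 → f/20 → f/22 → f/25 → f/29 — 1 2/3 stops narrower (darker).
Net change so far: 1/3 stop darker. Offset with the ISO: 1600 → 2000.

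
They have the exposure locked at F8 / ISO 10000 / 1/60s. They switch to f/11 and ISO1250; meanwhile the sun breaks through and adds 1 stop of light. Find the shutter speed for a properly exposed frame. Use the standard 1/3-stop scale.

Scene light: 1 stop brighter.
Aperture: f/8 → f/9 → f/10 → f/11 — 1 stop smaller aperture (darker).
ISO: 10000 → 8000 → 6400 → 5000 → 4000 → 3200 → 2500 → 2000 → 1600 → 1250 — 3 stops dropped (darker).
Net so far: 3 stops darker. Shutter speed: 1/60 → 1/50 → 1/40 → 1/30 → 1/25 → 1/20 → 1/15 → 1/13 → 1/10 → 1/8.

1/8s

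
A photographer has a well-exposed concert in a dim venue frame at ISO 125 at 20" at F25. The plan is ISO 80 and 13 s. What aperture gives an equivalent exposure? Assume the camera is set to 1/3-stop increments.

ISO: 125 → 100 → 80 — 2/3 stop dropped (darker).
Shutter speed: 20 → 15 → 13 — 2/3 stop shorter (darker).
Net change so far: 1 1/3 stops darker. Offset with the aperture: f/25 → f/22 → f/20 → f/18 → f/16.

f/16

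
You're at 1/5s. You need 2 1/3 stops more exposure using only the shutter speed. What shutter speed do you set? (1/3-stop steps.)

1 s

Shutter speed: 1/5 → 1/4 → 0.3 → 0.4 → 0.5 → 0.6 → 0.8 → 1 — 2 1/3 stops longer (brighter).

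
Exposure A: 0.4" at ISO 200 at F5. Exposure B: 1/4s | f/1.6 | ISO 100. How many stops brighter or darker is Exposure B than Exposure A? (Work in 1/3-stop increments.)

Aperture: f/5 → f/4.5 → f/4 → f/3.5 → f/3.2 → f/2.8 → f/2.5 → f/2.2 → f/2 → f/1.8 → f/1.6 — 3 1/3 stops larger aperture (brighter).
Shutter speed: 0.4 → 0.3 → 1/4 — 2/3 stop faster (darker).
ISO: 200 → 160 → 125 → 100 — 1 stop dropped (darker).
Net: +3 1/3 −2/3 −1 = +1 2/3 stops.

1 2/3 stops brighter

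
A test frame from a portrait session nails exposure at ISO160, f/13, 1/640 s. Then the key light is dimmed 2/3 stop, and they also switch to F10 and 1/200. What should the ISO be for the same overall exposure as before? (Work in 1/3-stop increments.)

Scene light: 2/3 stop darker.
Aperture: f/13 → f/11 → f/10 — 2/3 stop opened up (brighter).
Shutter speed: 1/640 → 1/500 → 1/400 → 1/320 → 1/250 → 1/200 — 1 2/3 stops longer (brighter).
Net so far: 1 2/3 stops brighter. ISO: 160 → 125 → 100 → 80 → 64 → 50.

ISO 50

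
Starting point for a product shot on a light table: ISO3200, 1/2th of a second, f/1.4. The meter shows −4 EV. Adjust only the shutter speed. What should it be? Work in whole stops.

Underexposed by 4 stops → need 4 stops brighter.
Shutter speed: 1/2 → 1 → 2 → 4 → 8.

8 s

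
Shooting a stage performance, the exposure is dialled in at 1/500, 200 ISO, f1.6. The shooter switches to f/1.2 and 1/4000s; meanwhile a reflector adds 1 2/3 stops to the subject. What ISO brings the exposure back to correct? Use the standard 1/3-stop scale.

ISO 320

Scene light: 1 2/3 stops brighter.
Aperture: f/1.6 → f/1.4 → f/1.2 — 2/3 stop opened up (brighter).
Shutter speed: 1/500 → 1/640 → 1/800 → 1/1000 → 1/1250 → 1/1600 → 1/2000 → 1/2500 → 1/3200 → 1/4000 — 3 stops shorter (darker).
Net so far: 2/3 stop darker. ISO: 200 → 250 → 320.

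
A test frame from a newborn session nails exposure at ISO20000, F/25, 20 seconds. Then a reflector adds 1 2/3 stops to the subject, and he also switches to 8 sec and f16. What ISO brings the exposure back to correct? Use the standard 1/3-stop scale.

Scene light: 1 2/3 stops brighter.
Shutter speed: 20 → 15 → 13 → 10 → 8 — 1 1/3 stops faster (darker).
Aperture: f/25 → f/22 → f/20 → f/18 → f/16 — 1 1/3 stops opened up (brighter).
Net so far: 1 2/3 stops brighter. ISO: 20000 → 16000 → 12800 → 10000 → 8000 → 6400.

ISO 6400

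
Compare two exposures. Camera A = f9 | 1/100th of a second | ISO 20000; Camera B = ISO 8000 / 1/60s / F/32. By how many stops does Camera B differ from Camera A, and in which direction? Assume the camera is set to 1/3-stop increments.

4 1/3 stops darker

Aperture: f/9 → f/10 → f/11 → f/13 → f/14 → f/16 → f/18 → f/20 → f/22 → f/25 → f/29 → f/32 — 3 2/3 stops smaller aperture (darker).
Shutter speed: 1/100 → 1/80 → 1/60 — 2/3 stop longer (brighter).
ISO: 20000 → 16000 → 12800 → 10000 → 8000 — 1 1/3 stops lower (darker).
Net: −3 2/3 +2/3 −1 1/3 = −4 1/3 stops.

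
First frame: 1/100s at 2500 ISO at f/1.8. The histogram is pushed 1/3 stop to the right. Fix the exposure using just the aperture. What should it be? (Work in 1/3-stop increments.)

f/2

Overexposed by 1/3 stop → need 1/3 stop darker.
Aperture: f/1.8 → f/2.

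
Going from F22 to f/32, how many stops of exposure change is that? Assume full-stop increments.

f/22 → f/32 — count the steps: 1 stop.

1 stop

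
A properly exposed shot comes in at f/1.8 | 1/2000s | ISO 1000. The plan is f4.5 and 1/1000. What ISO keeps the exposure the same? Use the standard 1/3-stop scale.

Aperture: f/1.8 → f/2 → f/2.2 → f/2.5 → f/2.8 → f/3.2 → f/3.5 → f/4 → f/4.5 — 2 2/3 stops stopped down (darker).
Shutter speed: 1/2000 → 1/1600 → 1/1250 → 1/1000 — 1 stop longer (brighter).
Net change so far: 1 2/3 stops darker. Offset with the ISO: 1000 → 1250 → 1600 → 2000 → 2500 → 3200.

ISO 3200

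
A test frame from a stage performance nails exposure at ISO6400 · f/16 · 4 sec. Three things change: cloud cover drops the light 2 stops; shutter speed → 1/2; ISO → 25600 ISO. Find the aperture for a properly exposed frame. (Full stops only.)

Scene light: 2 stops darker.
Shutter speed: 4 → 2 → 1 → 1/2 — 3 stops faster (darker).
ISO: 6400 → 12800 → 25600 — 2 stops higher (brighter).
Net so far: 3 stops darker. Aperture: f/16 → f/11 → f/8 → f/5.6.

f/5.6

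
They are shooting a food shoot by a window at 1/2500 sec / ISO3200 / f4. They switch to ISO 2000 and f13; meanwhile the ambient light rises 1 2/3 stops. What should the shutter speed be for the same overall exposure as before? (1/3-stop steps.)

Scene light: 1 2/3 stops brighter.
ISO: 3200 → 2500 → 2000 — 2/3 stop dropped (darker).
Aperture: f/4 → f/4.5 → f/5 → f/5.6 → f/6.3 → f/7.1 → f/8 → f/9 → f/10 → f/11 → f/13 — 3 1/3 stops stopped down (darker).
Net so far: 2 1/3 stops darker. Shutter speed: 1/2500 → 1/2000 → 1/1600 → 1/1250 → 1/1000 → 1/800 → 1/640 → 1/500.

1/500s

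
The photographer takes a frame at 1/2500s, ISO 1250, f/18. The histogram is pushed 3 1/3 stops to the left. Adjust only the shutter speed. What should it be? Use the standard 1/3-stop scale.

1/250s

Underexposed by 3 1/3 stops → need 3 1/3 stops brighter.
Shutter speed: 1/2500 → 1/2000 → 1/1600 → 1/1250 → 1/1000 → 1/800 → 1/640 → 1/500 → 1/400 → 1/320 → 1/250.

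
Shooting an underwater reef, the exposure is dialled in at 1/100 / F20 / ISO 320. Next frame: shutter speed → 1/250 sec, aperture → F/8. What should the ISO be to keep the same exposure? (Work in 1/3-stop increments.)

ISO 125

Shutter speed: 1/100 → 1/125 → 1/160 → 1/200 → 1/250 — 1 1/3 stops shorter (darker).
Aperture: f/20 → f/18 → f/16 → f/14 → f/13 → f/11 → f/10 → f/9 → f/8 — 2 2/3 stops opened up (brighter).
Net change so far: 1 1/3 stops brighter. Offset with the ISO: 320 → 250 → 200 → 160 → 125.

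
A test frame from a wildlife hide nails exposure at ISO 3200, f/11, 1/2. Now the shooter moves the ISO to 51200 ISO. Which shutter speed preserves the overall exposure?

1/30s

ISO: 3200 → 6400 → 12800 → 25600 → 51200 — 4 stops raised (brighter).
Need 4 stops darker from the shutter speed: 1/2 → 1/4 → 1/8 → 1/15 → 1/30.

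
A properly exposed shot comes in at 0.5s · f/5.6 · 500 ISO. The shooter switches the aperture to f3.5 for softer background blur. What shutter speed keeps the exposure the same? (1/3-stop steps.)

Aperture: f/5.6 → f/5 → f/4.5 → f/4 → f/3.5 — 1 1/3 stops opened up (brighter).
Need 1 1/3 stops darker from the shutter speed: 0.5 → 0.4 → 0.3 → 1/4 → 1/5.

1/5s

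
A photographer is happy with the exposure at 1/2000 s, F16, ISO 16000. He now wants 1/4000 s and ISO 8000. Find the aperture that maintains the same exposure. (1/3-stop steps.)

Shutter speed: 1/2000 → 1/2500 → 1/3200 → 1/4000 — 1 stop faster (darker).
ISO: 16000 → 12800 → 10000 → 8000 — 1 stop lower (darker).
Net change so far: 2 stops darker. Offset with the aperture: f/16 → f/14 → f/13 → f/11 → f/10 → f/9 → f/8.

f/8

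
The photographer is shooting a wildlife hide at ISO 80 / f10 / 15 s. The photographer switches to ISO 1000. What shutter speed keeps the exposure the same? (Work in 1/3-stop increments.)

1.3 s

ISO: 80 → 100 → 125 → 160 → 200 → 250 → 320 → 400 → 500 → 640 → 800 → 1000 — 3 2/3 stops higher (brighter).
Need 3 2/3 stops darker from the shutter speed: 15 → 13 → 10 → 8 → 6 → 5 → 4 → 3.2 → 2.5 → 2 → 1.6 → 1.3.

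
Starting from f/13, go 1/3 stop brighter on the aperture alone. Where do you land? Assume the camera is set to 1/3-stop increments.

f/11

Aperture: f/13 → f/11 — 1/3 stop wider (brighter).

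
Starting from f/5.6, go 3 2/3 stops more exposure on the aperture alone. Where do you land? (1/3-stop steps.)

Aperture: f/5.6 → f/5 → f/4.5 → f/4 → f/3.5 → f/3.2 → f/2.8 → f/2.5 → f/2.2 → f/2 → f/1.8 → f/1.6 — 3 2/3 stops larger aperture (brighter).

f/1.6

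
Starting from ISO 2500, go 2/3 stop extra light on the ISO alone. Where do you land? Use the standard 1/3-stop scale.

ISO 4000

ISO: 2500 → 3200 → 4000 — 2/3 stop higher (brighter).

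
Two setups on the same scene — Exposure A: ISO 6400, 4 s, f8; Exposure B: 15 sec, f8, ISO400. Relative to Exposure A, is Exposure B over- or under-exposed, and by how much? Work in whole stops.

2 stops darker

Aperture: unchanged.
Shutter speed: 4 → 8 → 15 — 2 stops slower (brighter).
ISO: 6400 → 3200 → 1600 → 800 → 400 — 4 stops lower (darker).
Net: +2 −4 = −2 stops.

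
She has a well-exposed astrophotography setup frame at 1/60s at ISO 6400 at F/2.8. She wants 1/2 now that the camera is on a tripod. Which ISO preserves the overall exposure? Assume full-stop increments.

ISO 200

Shutter speed: 1/60 → 1/30 → 1/15 → 1/8 → 1/4 → 1/2 — 5 stops longer (brighter).
Need 5 stops darker from the ISO: 6400 → 3200 → 1600 → 800 → 400 → 200.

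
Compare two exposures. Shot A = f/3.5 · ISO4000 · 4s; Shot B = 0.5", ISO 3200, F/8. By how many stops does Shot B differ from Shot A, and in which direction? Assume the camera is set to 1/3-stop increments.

5 2/3 stops darker

Aperture: f/3.5 → f/4 → f/4.5 → f/5 → f/5.6 → f/6.3 → f/7.1 → f/8 — 2 1/3 stops narrower (darker).
Shutter speed: 4 → 3.2 → 2.5 → 2 → 1.6 → 1.3 → 1 → 0.8 → 0.6 → 0.5 — 3 stops shorter (darker).
ISO: 4000 → 3200 — 1/3 stop dropped (darker).
Net: −2 1/3 −3 −1/3 = −5 2/3 stops.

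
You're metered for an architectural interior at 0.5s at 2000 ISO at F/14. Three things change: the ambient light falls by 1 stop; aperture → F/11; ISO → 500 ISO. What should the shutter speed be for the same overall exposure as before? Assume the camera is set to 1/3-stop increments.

2.5 s

Scene light: 1 stop darker.
Aperture: f/14 → f/13 → f/11 — 2/3 stop opened up (brighter).
ISO: 2000 → 1600 → 1250 → 1000 → 800 → 640 → 500 — 2 stops dropped (darker).
Net so far: 2 1/3 stops darker. Shutter speed: 0.5 → 0.6 → 0.8 → 1 → 1.3 → 1.6 → 2 → 2.5.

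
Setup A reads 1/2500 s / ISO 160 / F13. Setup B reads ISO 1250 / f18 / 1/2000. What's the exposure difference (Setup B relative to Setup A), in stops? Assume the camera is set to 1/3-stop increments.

Aperture: f/13 → f/14 → f/16 → f/18 — 1 stop stopped down (darker).
Shutter speed: 1/2500 → 1/2000 — 1/3 stop longer (brighter).
ISO: 160 → 200 → 250 → 320 → 400 → 500 → 640 → 800 → 1000 → 1250 — 3 stops raised (brighter).
Net: −1 +1/3 +3 = +2 1/3 stops.

2 1/3 stops brighter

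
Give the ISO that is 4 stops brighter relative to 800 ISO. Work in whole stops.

ISO 12800

ISO: 800 → 1600 → 3200 → 6400 → 12800 — 4 stops raised (brighter).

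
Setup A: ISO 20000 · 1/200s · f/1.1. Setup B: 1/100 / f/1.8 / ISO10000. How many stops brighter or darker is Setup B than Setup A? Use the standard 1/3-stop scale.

Aperture: f/1.1 → f/1.2 → f/1.4 → f/1.6 → f/1.8 — 1 1/3 stops smaller aperture (darker).
Shutter speed: 1/200 → 1/160 → 1/125 → 1/100 — 1 stop slower (brighter).
ISO: 20000 → 16000 → 12800 → 10000 — 1 stop lower (darker).
Net: −1 1/3 +1 −1 = −1 1/3 stops.

1 1/3 stops darker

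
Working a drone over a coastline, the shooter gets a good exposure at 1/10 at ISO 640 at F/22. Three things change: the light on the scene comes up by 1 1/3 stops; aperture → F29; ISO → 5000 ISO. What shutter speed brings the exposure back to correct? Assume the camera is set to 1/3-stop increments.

1/125s

Scene light: 1 1/3 stops brighter.
Aperture: f/22 → f/25 → f/29 — 2/3 stop stopped down (darker).
ISO: 640 → 800 → 1000 → 1250 → 1600 → 2000 → 2500 → 3200 → 4000 → 5000 — 3 stops raised (brighter).
Net so far: 3 2/3 stops brighter. Shutter speed: 1/10 → 1/13 → 1/15 → 1/20 → 1/25 → 1/30 → 1/40 → 1/50 → 1/60 → 1/80 → 1/100 → 1/125.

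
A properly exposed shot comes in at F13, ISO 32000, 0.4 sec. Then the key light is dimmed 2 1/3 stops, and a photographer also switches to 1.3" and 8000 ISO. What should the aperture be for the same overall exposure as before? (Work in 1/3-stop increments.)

Scene light: 2 1/3 stops darker.
Shutter speed: 0.4 → 0.5 → 0.6 → 0.8 → 1 → 1.3 — 1 2/3 stops longer (brighter).
ISO: 32000 → 25600 → 20000 → 16000 → 12800 → 10000 → 8000 — 2 stops lower (darker).
Net so far: 2 2/3 stops darker. Aperture: f/13 → f/11 → f/10 → f/9 → f/8 → f/7.1 → f/6.3 → f/5.6 → f/5.

f/5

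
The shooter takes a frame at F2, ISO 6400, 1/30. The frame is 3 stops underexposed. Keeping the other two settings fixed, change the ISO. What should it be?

ISO 51200

Underexposed by 3 stops → need 3 stops brighter.
ISO: 6400 → 12800 → 25600 → 51200.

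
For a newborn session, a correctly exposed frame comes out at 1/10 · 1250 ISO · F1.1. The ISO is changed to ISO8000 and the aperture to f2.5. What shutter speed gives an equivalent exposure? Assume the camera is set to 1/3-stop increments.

ISO: 1250 → 1600 → 2000 → 2500 → 3200 → 4000 → 5000 → 6400 → 8000 — 2 2/3 stops higher (brighter).
Aperture: f/1.1 → f/1.2 → f/1.4 → f/1.6 → f/1.8 → f/2 → f/2.2 → f/2.5 — 2 1/3 stops smaller aperture (darker).
Net change so far: 1/3 stop brighter. Offset with the shutter speed: 1/10 → 1/13.

1/13s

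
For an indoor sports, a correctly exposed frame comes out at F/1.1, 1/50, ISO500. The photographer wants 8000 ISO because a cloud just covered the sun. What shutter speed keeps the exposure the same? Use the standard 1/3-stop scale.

ISO: 500 → 640 → 800 → 1000 → 1250 → 1600 → 2000 → 2500 → 3200 → 4000 → 5000 → 6400 → 8000 — 4 stops raised (brighter).
Need 4 stops darker from the shutter speed: 1/50 → 1/60 → 1/80 → 1/100 → 1/125 → 1/160 → 1/200 → 1/250 → 1/320 → 1/400 → 1/500 → 1/640 → 1/800.

1/800s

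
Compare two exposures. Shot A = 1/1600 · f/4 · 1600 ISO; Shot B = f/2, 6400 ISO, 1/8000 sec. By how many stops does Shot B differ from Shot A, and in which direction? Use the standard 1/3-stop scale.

1 2/3 stops brighter

Aperture: f/4 → f/3.5 → f/3.2 → f/2.8 → f/2.5 → f/2.2 → f/2 — 2 stops opened up (brighter).
Shutter speed: 1/1600 → 1/2000 → 1/2500 → 1/3200 → 1/4000 → 1/5000 → 1/6400 → 1/8000 — 2 1/3 stops faster (darker).
ISO: 1600 → 2000 → 2500 → 3200 → 4000 → 5000 → 6400 — 2 stops higher (brighter).
Net: +2 −2 1/3 +2 = +1 2/3 stops.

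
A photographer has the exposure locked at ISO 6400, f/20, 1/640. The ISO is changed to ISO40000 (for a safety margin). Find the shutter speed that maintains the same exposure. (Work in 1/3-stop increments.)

ISO: 6400 → 8000 → 10000 → 12800 → 16000 → 20000 → 25600 → 32000 → 40000 — 2 2/3 stops raised (brighter).
Need 2 2/3 stops darker from the shutter speed: 1/640 → 1/800 → 1/1000 → 1/1250 → 1/1600 → 1/2000 → 1/2500 → 1/3200 → 1/4000.

1/4000s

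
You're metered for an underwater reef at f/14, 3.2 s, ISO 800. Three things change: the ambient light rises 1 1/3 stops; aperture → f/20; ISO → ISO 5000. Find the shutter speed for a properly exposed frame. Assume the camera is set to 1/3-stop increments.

Scene light: 1 1/3 stops brighter.
Aperture: f/14 → f/16 → f/18 → f/20 — 1 stop narrower (darker).
ISO: 800 → 1000 → 1250 → 1600 → 2000 → 2500 → 3200 → 4000 → 5000 — 2 2/3 stops higher (brighter).
Net so far: 3 stops brighter. Shutter speed: 3.2 → 2.5 → 2 → 1.6 → 1.3 → 1 → 0.8 → 0.6 → 0.5 → 0.4.

0.4 s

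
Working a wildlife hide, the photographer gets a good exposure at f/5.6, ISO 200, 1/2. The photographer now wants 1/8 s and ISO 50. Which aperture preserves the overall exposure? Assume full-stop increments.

Shutter speed: 1/2 → 1/4 → 1/8 — 2 stops faster (darker).
ISO: 200 → 100 → 50 — 2 stops dropped (darker).
Net change so far: 4 stops darker. Offset with the aperture: f/5.6 → f/4 → f/2.8 → f/2 → f/1.4.

f/1.4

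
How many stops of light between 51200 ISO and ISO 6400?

51200 → 25600 → 12800 → 6400 — count the steps: 3 stops.

3 stops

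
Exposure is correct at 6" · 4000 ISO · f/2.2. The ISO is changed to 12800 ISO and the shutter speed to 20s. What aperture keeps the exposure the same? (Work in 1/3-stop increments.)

ISO: 4000 → 5000 → 6400 → 8000 → 10000 → 12800 — 1 2/3 stops higher (brighter).
Shutter speed: 6 → 8 → 10 → 13 → 15 → 20 — 1 2/3 stops slower (brighter).
Net change so far: 3 1/3 stops brighter. Offset with the aperture: f/2.2 → f/2.5 → f/2.8 → f/3.2 → f/3.5 → f/4 → f/4.5 → f/5 → f/5.6 → f/6.3 → f/7.1.

f/7.1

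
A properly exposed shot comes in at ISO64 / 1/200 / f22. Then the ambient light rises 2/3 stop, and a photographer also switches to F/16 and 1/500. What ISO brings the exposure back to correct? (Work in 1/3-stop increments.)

Scene light: 2/3 stop brighter.
Aperture: f/22 → f/20 → f/18 → f/16 — 1 stop larger aperture (brighter).
Shutter speed: 1/200 → 1/250 → 1/320 → 1/400 → 1/500 — 1 1/3 stops shorter (darker).
Net so far: 1/3 stop brighter. ISO: 64 → 50.

ISO 50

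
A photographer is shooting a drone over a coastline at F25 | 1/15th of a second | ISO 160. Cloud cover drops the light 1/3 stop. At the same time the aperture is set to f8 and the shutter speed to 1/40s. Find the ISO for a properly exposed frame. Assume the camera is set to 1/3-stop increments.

Scene light: 1/3 stop darker.
Aperture: f/25 → f/22 → f/20 → f/18 → f/16 → f/14 → f/13 → f/11 → f/10 → f/9 → f/8 — 3 1/3 stops opened up (brighter).
Shutter speed: 1/15 → 1/20 → 1/25 → 1/30 → 1/40 — 1 1/3 stops faster (darker).
Net so far: 1 2/3 stops brighter. ISO: 160 → 125 → 100 → 80 → 64 → 50.

ISO 50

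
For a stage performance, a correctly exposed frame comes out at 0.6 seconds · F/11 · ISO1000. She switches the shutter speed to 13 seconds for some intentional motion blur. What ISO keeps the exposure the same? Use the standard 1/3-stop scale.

ISO 50

Shutter speed: 0.6 → 0.8 → 1 → 1.3 → 1.6 → 2 → 2.5 → 3.2 → 4 → 5 → 6 → 8 → 10 → 13 — 4 1/3 stops slower (brighter).
Need 4 1/3 stops darker from the ISO: 1000 → 800 → 640 → 500 → 400 → 320 → 250 → 200 → 160 → 125 → 100 → 80 → 64 → 50.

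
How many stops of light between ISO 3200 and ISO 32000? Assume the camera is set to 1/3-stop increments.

3200 → 4000 → 5000 → 6400 → 8000 → 10000 → 12800 → 16000 → 20000 → 25600 → 32000 — count the steps: 10 third-stops = 3 1/3 stops.

3 1/3 stops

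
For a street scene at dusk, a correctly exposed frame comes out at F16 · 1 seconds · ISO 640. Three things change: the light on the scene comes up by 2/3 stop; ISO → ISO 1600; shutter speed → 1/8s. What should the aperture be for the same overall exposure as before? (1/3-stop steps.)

f/11

Scene light: 2/3 stop brighter.
ISO: 640 → 800 → 1000 → 1250 → 1600 — 1 1/3 stops higher (brighter).
Shutter speed: 1 → 0.8 → 0.6 → 0.5 → 0.4 → 0.3 → 1/4 → 1/5 → 1/6 → 1/8 — 3 stops shorter (darker).
Net so far: 1 stop darker. Aperture: f/16 → f/14 → f/13 → f/11.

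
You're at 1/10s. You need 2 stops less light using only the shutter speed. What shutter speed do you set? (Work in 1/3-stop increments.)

Shutter speed: 1/10 → 1/13 → 1/15 → 1/20 → 1/25 → 1/30 → 1/40 — 2 stops faster (darker).

1/40s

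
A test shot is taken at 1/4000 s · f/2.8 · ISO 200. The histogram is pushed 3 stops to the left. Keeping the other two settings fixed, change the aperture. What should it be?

Underexposed by 3 stops → need 3 stops brighter.
Aperture: f/2.8 → f/2 → f/1.4 → f/1.0.

f/1.0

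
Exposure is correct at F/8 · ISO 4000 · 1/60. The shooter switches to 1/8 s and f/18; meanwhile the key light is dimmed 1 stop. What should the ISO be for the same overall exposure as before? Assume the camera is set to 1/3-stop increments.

ISO 5000

Scene light: 1 stop darker.
Shutter speed: 1/60 → 1/50 → 1/40 → 1/30 → 1/25 → 1/20 → 1/15 → 1/13 → 1/10 → 1/8 — 3 stops longer (brighter).
Aperture: f/8 → f/9 → f/10 → f/11 → f/13 → f/14 → f/16 → f/18 — 2 1/3 stops smaller aperture (darker).
Net so far: 1/3 stop darker. ISO: 4000 → 5000.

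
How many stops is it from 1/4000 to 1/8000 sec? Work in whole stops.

1 stop

1/4000 → 1/8000 — count the steps: 1 stop.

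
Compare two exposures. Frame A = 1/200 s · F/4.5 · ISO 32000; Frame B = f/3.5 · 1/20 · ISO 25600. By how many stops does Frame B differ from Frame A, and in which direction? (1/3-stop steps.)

3 2/3 stops brighter

Aperture: f/4.5 → f/4 → f/3.5 — 2/3 stop larger aperture (brighter).
Shutter speed: 1/200 → 1/160 → 1/125 → 1/100 → 1/80 → 1/60 → 1/50 → 1/40 → 1/30 → 1/25 → 1/20 — 3 1/3 stops longer (brighter).
ISO: 32000 → 25600 — 1/3 stop dropped (darker).
Net: +2/3 +3 1/3 −1/3 = +3 2/3 stops.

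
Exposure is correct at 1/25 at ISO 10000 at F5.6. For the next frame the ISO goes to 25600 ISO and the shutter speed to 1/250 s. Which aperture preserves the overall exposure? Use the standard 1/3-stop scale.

ISO: 10000 → 12800 → 16000 → 20000 → 25600 — 1 1/3 stops higher (brighter).
Shutter speed: 1/25 → 1/30 → 1/40 → 1/50 → 1/60 → 1/80 → 1/100 → 1/125 → 1/160 → 1/200 → 1/250 — 3 1/3 stops faster (darker).
Net change so far: 2 stops darker. Offset with the aperture: f/5.6 → f/5 → f/4.5 → f/4 → f/3.5 → f/3.2 → f/2.8.

f/2.8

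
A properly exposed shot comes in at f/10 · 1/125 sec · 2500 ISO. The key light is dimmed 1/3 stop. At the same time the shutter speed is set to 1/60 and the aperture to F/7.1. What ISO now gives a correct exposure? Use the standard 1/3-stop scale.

Scene light: 1/3 stop darker.
Shutter speed: 1/125 → 1/100 → 1/80 → 1/60 — 1 stop longer (brighter).
Aperture: f/10 → f/9 → f/8 → f/7.1 — 1 stop opened up (brighter).
Net so far: 1 2/3 stops brighter. ISO: 2500 → 2000 → 1600 → 1250 → 1000 → 800.

ISO 800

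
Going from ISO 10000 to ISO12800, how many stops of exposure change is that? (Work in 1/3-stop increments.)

10000 → 12800 — count the steps: 1 third-stops = 1/3 stop.

1/3 stop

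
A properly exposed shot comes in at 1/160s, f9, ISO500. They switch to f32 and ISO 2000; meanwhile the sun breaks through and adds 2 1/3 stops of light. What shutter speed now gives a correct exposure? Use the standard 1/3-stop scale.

1/250s

Scene light: 2 1/3 stops brighter.
Aperture: f/9 → f/10 → f/11 → f/13 → f/14 → f/16 → f/18 → f/20 → f/22 → f/25 → f/29 → f/32 — 3 2/3 stops narrower (darker).
ISO: 500 → 640 → 800 → 1000 → 1250 → 1600 → 2000 — 2 stops higher (brighter).
Net so far: 2/3 stop brighter. Shutter speed: 1/160 → 1/200 → 1/250.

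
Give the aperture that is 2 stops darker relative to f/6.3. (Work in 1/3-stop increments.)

Aperture: f/6.3 → f/7.1 → f/8 → f/9 → f/10 → f/11 → f/13 — 2 stops smaller aperture (darker).

f/13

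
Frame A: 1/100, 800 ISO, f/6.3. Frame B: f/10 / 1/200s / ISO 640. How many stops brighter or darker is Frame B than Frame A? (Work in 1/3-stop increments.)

Aperture: f/6.3 → f/7.1 → f/8 → f/9 → f/10 — 1 1/3 stops narrower (darker).
Shutter speed: 1/100 → 1/125 → 1/160 → 1/200 — 1 stop faster (darker).
ISO: 800 → 640 — 1/3 stop dropped (darker).
Net: −1 1/3 −1 −1/3 = −2 2/3 stops.

2 2/3 stops darker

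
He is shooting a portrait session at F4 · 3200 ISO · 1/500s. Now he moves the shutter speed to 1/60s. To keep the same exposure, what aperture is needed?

Shutter speed: 1/500 → 1/250 → 1/125 → 1/60 — 3 stops slower (brighter).
Need 3 stops darker from the aperture: f/4 → f/5.6 → f/8 → f/11.

f/11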